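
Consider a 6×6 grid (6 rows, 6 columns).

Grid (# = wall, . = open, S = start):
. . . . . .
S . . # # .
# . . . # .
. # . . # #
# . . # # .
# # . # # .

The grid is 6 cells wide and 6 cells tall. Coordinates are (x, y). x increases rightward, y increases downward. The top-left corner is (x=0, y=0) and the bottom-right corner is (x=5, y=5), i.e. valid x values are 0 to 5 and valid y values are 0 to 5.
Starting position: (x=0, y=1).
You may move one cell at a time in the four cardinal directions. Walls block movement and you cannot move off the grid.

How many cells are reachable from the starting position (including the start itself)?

Answer: Reachable cells: 19

Derivation:
BFS flood-fill from (x=0, y=1):
  Distance 0: (x=0, y=1)
  Distance 1: (x=0, y=0), (x=1, y=1)
  Distance 2: (x=1, y=0), (x=2, y=1), (x=1, y=2)
  Distance 3: (x=2, y=0), (x=2, y=2)
  Distance 4: (x=3, y=0), (x=3, y=2), (x=2, y=3)
  Distance 5: (x=4, y=0), (x=3, y=3), (x=2, y=4)
  Distance 6: (x=5, y=0), (x=1, y=4), (x=2, y=5)
  Distance 7: (x=5, y=1)
  Distance 8: (x=5, y=2)
Total reachable: 19 (grid has 22 open cells total)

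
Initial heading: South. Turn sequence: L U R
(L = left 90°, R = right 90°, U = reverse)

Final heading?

Start: South
  L (left (90° counter-clockwise)) -> East
  U (U-turn (180°)) -> West
  R (right (90° clockwise)) -> North
Final: North

Answer: Final heading: North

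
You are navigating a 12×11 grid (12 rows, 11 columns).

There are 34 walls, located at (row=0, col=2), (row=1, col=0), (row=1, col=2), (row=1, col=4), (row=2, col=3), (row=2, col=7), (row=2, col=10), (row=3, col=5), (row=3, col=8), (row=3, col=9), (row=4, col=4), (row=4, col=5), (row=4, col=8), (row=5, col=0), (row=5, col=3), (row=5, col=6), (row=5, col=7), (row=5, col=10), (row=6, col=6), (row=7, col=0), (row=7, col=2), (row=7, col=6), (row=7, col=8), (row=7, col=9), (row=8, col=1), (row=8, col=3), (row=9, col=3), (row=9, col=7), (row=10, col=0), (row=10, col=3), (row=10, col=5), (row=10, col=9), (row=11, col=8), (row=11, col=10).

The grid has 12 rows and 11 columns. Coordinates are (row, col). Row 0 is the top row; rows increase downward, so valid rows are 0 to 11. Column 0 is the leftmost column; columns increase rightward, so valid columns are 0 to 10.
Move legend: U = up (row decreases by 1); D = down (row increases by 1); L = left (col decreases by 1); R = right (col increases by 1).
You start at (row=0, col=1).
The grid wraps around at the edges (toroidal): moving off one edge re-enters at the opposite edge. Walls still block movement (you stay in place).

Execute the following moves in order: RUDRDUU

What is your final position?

Start: (row=0, col=1)
  R (right): blocked, stay at (row=0, col=1)
  U (up): (row=0, col=1) -> (row=11, col=1)
  D (down): (row=11, col=1) -> (row=0, col=1)
  R (right): blocked, stay at (row=0, col=1)
  D (down): (row=0, col=1) -> (row=1, col=1)
  U (up): (row=1, col=1) -> (row=0, col=1)
  U (up): (row=0, col=1) -> (row=11, col=1)
Final: (row=11, col=1)

Answer: Final position: (row=11, col=1)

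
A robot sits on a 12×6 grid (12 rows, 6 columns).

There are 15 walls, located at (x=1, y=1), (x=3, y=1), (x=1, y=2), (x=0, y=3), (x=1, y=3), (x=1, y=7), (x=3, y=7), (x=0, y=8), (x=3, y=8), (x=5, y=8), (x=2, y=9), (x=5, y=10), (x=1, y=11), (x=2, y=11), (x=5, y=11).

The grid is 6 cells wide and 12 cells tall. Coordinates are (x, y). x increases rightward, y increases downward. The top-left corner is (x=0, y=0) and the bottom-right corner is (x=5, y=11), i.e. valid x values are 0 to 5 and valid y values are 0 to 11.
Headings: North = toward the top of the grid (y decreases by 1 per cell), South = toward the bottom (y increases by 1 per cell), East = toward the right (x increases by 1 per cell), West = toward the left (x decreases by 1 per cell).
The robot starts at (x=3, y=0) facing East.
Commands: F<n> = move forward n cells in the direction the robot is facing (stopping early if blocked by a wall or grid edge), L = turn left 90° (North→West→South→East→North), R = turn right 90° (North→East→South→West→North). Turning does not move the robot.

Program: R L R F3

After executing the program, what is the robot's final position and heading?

Answer: Final position: (x=3, y=0), facing South

Derivation:
Start: (x=3, y=0), facing East
  R: turn right, now facing South
  L: turn left, now facing East
  R: turn right, now facing South
  F3: move forward 0/3 (blocked), now at (x=3, y=0)
Final: (x=3, y=0), facing South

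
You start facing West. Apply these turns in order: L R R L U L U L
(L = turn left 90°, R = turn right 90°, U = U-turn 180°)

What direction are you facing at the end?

Answer: Final heading: East

Derivation:
Start: West
  L (left (90° counter-clockwise)) -> South
  R (right (90° clockwise)) -> West
  R (right (90° clockwise)) -> North
  L (left (90° counter-clockwise)) -> West
  U (U-turn (180°)) -> East
  L (left (90° counter-clockwise)) -> North
  U (U-turn (180°)) -> South
  L (left (90° counter-clockwise)) -> East
Final: East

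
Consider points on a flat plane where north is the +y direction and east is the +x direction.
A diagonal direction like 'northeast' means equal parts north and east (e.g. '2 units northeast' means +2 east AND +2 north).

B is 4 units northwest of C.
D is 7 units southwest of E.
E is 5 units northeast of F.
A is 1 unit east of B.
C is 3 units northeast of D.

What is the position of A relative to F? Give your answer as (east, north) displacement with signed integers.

Place F at the origin (east=0, north=0).
  E is 5 units northeast of F: delta (east=+5, north=+5); E at (east=5, north=5).
  D is 7 units southwest of E: delta (east=-7, north=-7); D at (east=-2, north=-2).
  C is 3 units northeast of D: delta (east=+3, north=+3); C at (east=1, north=1).
  B is 4 units northwest of C: delta (east=-4, north=+4); B at (east=-3, north=5).
  A is 1 unit east of B: delta (east=+1, north=+0); A at (east=-2, north=5).
Therefore A relative to F: (east=-2, north=5).

Answer: A is at (east=-2, north=5) relative to F.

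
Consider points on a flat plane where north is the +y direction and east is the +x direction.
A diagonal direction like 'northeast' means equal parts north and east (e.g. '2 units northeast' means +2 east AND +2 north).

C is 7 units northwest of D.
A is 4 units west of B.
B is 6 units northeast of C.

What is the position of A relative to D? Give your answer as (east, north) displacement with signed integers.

Place D at the origin (east=0, north=0).
  C is 7 units northwest of D: delta (east=-7, north=+7); C at (east=-7, north=7).
  B is 6 units northeast of C: delta (east=+6, north=+6); B at (east=-1, north=13).
  A is 4 units west of B: delta (east=-4, north=+0); A at (east=-5, north=13).
Therefore A relative to D: (east=-5, north=13).

Answer: A is at (east=-5, north=13) relative to D.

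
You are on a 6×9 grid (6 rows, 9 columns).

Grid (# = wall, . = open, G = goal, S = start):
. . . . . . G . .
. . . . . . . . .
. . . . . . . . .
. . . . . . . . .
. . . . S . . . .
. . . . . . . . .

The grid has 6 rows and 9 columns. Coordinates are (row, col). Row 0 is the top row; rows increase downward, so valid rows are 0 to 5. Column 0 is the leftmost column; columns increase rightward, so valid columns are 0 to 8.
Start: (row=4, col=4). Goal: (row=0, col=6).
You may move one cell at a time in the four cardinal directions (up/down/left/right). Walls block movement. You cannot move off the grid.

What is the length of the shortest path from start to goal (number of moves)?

Answer: Shortest path length: 6

Derivation:
BFS from (row=4, col=4) until reaching (row=0, col=6):
  Distance 0: (row=4, col=4)
  Distance 1: (row=3, col=4), (row=4, col=3), (row=4, col=5), (row=5, col=4)
  Distance 2: (row=2, col=4), (row=3, col=3), (row=3, col=5), (row=4, col=2), (row=4, col=6), (row=5, col=3), (row=5, col=5)
  Distance 3: (row=1, col=4), (row=2, col=3), (row=2, col=5), (row=3, col=2), (row=3, col=6), (row=4, col=1), (row=4, col=7), (row=5, col=2), (row=5, col=6)
  Distance 4: (row=0, col=4), (row=1, col=3), (row=1, col=5), (row=2, col=2), (row=2, col=6), (row=3, col=1), (row=3, col=7), (row=4, col=0), (row=4, col=8), (row=5, col=1), (row=5, col=7)
  Distance 5: (row=0, col=3), (row=0, col=5), (row=1, col=2), (row=1, col=6), (row=2, col=1), (row=2, col=7), (row=3, col=0), (row=3, col=8), (row=5, col=0), (row=5, col=8)
  Distance 6: (row=0, col=2), (row=0, col=6), (row=1, col=1), (row=1, col=7), (row=2, col=0), (row=2, col=8)  <- goal reached here
One shortest path (6 moves): (row=4, col=4) -> (row=4, col=5) -> (row=4, col=6) -> (row=3, col=6) -> (row=2, col=6) -> (row=1, col=6) -> (row=0, col=6)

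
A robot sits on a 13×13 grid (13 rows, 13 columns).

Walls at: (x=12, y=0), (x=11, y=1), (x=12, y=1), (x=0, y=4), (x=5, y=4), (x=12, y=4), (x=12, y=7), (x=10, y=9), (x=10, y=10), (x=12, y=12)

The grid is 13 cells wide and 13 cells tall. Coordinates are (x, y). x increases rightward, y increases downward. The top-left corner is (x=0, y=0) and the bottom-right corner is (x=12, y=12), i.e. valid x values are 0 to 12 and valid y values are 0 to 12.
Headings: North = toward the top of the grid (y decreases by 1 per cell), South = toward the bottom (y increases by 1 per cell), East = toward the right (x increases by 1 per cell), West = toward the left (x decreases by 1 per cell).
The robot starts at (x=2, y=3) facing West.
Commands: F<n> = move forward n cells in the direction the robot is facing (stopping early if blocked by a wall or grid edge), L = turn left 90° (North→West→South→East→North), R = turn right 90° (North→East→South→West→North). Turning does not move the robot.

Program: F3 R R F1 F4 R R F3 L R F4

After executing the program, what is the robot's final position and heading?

Start: (x=2, y=3), facing West
  F3: move forward 2/3 (blocked), now at (x=0, y=3)
  R: turn right, now facing North
  R: turn right, now facing East
  F1: move forward 1, now at (x=1, y=3)
  F4: move forward 4, now at (x=5, y=3)
  R: turn right, now facing South
  R: turn right, now facing West
  F3: move forward 3, now at (x=2, y=3)
  L: turn left, now facing South
  R: turn right, now facing West
  F4: move forward 2/4 (blocked), now at (x=0, y=3)
Final: (x=0, y=3), facing West

Answer: Final position: (x=0, y=3), facing West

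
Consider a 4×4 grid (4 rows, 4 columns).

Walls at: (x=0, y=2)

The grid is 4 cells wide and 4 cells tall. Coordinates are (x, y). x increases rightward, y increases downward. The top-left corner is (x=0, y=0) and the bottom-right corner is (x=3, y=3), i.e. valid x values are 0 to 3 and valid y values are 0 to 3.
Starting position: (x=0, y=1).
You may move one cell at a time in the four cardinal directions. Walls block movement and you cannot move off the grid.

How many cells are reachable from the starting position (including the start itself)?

BFS flood-fill from (x=0, y=1):
  Distance 0: (x=0, y=1)
  Distance 1: (x=0, y=0), (x=1, y=1)
  Distance 2: (x=1, y=0), (x=2, y=1), (x=1, y=2)
  Distance 3: (x=2, y=0), (x=3, y=1), (x=2, y=2), (x=1, y=3)
  Distance 4: (x=3, y=0), (x=3, y=2), (x=0, y=3), (x=2, y=3)
  Distance 5: (x=3, y=3)
Total reachable: 15 (grid has 15 open cells total)

Answer: Reachable cells: 15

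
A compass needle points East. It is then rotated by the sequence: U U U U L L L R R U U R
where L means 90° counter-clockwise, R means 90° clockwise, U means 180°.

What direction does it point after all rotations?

Answer: Final heading: East

Derivation:
Start: East
  U (U-turn (180°)) -> West
  U (U-turn (180°)) -> East
  U (U-turn (180°)) -> West
  U (U-turn (180°)) -> East
  L (left (90° counter-clockwise)) -> North
  L (left (90° counter-clockwise)) -> West
  L (left (90° counter-clockwise)) -> South
  R (right (90° clockwise)) -> West
  R (right (90° clockwise)) -> North
  U (U-turn (180°)) -> South
  U (U-turn (180°)) -> North
  R (right (90° clockwise)) -> East
Final: East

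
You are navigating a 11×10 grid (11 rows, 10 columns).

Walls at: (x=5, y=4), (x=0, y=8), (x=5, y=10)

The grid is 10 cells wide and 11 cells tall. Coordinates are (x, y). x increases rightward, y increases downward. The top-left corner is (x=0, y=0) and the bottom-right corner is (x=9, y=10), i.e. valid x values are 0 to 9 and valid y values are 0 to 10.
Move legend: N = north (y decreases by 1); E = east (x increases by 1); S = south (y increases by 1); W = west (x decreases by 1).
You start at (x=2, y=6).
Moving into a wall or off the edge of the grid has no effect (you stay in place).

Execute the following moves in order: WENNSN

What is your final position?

Start: (x=2, y=6)
  W (west): (x=2, y=6) -> (x=1, y=6)
  E (east): (x=1, y=6) -> (x=2, y=6)
  N (north): (x=2, y=6) -> (x=2, y=5)
  N (north): (x=2, y=5) -> (x=2, y=4)
  S (south): (x=2, y=4) -> (x=2, y=5)
  N (north): (x=2, y=5) -> (x=2, y=4)
Final: (x=2, y=4)

Answer: Final position: (x=2, y=4)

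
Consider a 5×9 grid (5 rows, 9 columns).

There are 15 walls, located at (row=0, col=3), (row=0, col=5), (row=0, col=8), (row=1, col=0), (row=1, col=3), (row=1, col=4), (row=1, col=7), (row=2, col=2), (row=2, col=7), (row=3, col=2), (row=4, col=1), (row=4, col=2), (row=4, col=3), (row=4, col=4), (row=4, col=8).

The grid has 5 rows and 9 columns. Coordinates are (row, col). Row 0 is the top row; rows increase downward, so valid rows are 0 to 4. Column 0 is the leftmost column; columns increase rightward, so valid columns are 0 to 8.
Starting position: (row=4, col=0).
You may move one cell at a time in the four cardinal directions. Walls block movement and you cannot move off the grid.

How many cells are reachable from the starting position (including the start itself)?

Answer: Reachable cells: 10

Derivation:
BFS flood-fill from (row=4, col=0):
  Distance 0: (row=4, col=0)
  Distance 1: (row=3, col=0)
  Distance 2: (row=2, col=0), (row=3, col=1)
  Distance 3: (row=2, col=1)
  Distance 4: (row=1, col=1)
  Distance 5: (row=0, col=1), (row=1, col=2)
  Distance 6: (row=0, col=0), (row=0, col=2)
Total reachable: 10 (grid has 30 open cells total)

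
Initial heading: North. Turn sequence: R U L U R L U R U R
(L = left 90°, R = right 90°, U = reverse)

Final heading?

Answer: Final heading: South

Derivation:
Start: North
  R (right (90° clockwise)) -> East
  U (U-turn (180°)) -> West
  L (left (90° counter-clockwise)) -> South
  U (U-turn (180°)) -> North
  R (right (90° clockwise)) -> East
  L (left (90° counter-clockwise)) -> North
  U (U-turn (180°)) -> South
  R (right (90° clockwise)) -> West
  U (U-turn (180°)) -> East
  R (right (90° clockwise)) -> South
Final: South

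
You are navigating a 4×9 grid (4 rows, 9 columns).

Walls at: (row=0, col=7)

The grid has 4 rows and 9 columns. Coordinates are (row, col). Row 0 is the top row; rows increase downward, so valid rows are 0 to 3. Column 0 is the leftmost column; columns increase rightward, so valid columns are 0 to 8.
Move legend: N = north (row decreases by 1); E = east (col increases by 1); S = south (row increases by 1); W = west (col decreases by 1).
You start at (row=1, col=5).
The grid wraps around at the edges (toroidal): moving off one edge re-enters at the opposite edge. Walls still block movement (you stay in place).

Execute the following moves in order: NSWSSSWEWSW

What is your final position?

Start: (row=1, col=5)
  N (north): (row=1, col=5) -> (row=0, col=5)
  S (south): (row=0, col=5) -> (row=1, col=5)
  W (west): (row=1, col=5) -> (row=1, col=4)
  S (south): (row=1, col=4) -> (row=2, col=4)
  S (south): (row=2, col=4) -> (row=3, col=4)
  S (south): (row=3, col=4) -> (row=0, col=4)
  W (west): (row=0, col=4) -> (row=0, col=3)
  E (east): (row=0, col=3) -> (row=0, col=4)
  W (west): (row=0, col=4) -> (row=0, col=3)
  S (south): (row=0, col=3) -> (row=1, col=3)
  W (west): (row=1, col=3) -> (row=1, col=2)
Final: (row=1, col=2)

Answer: Final position: (row=1, col=2)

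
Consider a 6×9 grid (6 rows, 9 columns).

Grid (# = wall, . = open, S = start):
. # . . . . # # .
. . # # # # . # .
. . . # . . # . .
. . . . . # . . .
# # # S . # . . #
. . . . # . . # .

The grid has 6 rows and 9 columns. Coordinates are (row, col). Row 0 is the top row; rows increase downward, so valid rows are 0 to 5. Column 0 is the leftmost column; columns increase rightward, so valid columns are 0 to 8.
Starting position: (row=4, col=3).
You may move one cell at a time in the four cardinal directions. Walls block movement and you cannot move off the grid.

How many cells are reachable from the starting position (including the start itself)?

Answer: Reachable cells: 19

Derivation:
BFS flood-fill from (row=4, col=3):
  Distance 0: (row=4, col=3)
  Distance 1: (row=3, col=3), (row=4, col=4), (row=5, col=3)
  Distance 2: (row=3, col=2), (row=3, col=4), (row=5, col=2)
  Distance 3: (row=2, col=2), (row=2, col=4), (row=3, col=1), (row=5, col=1)
  Distance 4: (row=2, col=1), (row=2, col=5), (row=3, col=0), (row=5, col=0)
  Distance 5: (row=1, col=1), (row=2, col=0)
  Distance 6: (row=1, col=0)
  Distance 7: (row=0, col=0)
Total reachable: 19 (grid has 36 open cells total)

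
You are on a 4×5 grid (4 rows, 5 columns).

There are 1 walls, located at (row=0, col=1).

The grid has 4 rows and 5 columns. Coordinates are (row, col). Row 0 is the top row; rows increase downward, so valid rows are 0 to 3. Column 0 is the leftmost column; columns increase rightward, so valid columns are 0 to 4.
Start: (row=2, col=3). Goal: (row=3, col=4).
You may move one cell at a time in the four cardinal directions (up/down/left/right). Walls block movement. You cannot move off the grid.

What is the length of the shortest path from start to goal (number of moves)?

Answer: Shortest path length: 2

Derivation:
BFS from (row=2, col=3) until reaching (row=3, col=4):
  Distance 0: (row=2, col=3)
  Distance 1: (row=1, col=3), (row=2, col=2), (row=2, col=4), (row=3, col=3)
  Distance 2: (row=0, col=3), (row=1, col=2), (row=1, col=4), (row=2, col=1), (row=3, col=2), (row=3, col=4)  <- goal reached here
One shortest path (2 moves): (row=2, col=3) -> (row=2, col=4) -> (row=3, col=4)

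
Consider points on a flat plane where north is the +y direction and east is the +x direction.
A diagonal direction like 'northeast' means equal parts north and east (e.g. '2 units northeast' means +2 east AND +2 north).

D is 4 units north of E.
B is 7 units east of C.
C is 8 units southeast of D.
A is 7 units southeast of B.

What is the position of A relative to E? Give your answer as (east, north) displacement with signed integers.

Answer: A is at (east=22, north=-11) relative to E.

Derivation:
Place E at the origin (east=0, north=0).
  D is 4 units north of E: delta (east=+0, north=+4); D at (east=0, north=4).
  C is 8 units southeast of D: delta (east=+8, north=-8); C at (east=8, north=-4).
  B is 7 units east of C: delta (east=+7, north=+0); B at (east=15, north=-4).
  A is 7 units southeast of B: delta (east=+7, north=-7); A at (east=22, north=-11).
Therefore A relative to E: (east=22, north=-11).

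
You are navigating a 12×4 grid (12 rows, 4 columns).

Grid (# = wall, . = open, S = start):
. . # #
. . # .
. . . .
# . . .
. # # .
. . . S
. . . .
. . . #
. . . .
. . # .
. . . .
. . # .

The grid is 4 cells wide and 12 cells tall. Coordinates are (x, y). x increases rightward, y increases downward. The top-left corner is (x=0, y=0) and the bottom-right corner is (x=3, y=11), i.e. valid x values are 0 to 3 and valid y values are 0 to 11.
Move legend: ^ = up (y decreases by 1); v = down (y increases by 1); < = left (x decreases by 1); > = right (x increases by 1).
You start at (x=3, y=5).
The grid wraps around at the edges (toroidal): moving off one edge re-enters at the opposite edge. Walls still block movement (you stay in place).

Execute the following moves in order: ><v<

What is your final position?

Start: (x=3, y=5)
  > (right): (x=3, y=5) -> (x=0, y=5)
  < (left): (x=0, y=5) -> (x=3, y=5)
  v (down): (x=3, y=5) -> (x=3, y=6)
  < (left): (x=3, y=6) -> (x=2, y=6)
Final: (x=2, y=6)

Answer: Final position: (x=2, y=6)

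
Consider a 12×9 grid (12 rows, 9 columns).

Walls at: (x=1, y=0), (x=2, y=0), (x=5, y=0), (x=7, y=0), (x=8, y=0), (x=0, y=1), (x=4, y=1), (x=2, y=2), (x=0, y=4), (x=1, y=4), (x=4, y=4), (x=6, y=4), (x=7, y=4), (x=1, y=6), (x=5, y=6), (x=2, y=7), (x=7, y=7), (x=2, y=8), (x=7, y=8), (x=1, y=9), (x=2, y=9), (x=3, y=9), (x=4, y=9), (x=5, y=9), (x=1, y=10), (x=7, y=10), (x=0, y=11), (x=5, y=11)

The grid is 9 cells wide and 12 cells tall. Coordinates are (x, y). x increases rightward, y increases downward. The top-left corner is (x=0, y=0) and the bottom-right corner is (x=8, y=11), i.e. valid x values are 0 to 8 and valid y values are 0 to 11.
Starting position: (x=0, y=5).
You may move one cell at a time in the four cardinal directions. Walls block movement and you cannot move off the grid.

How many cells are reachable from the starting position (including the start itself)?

Answer: Reachable cells: 79

Derivation:
BFS flood-fill from (x=0, y=5):
  Distance 0: (x=0, y=5)
  Distance 1: (x=1, y=5), (x=0, y=6)
  Distance 2: (x=2, y=5), (x=0, y=7)
  Distance 3: (x=2, y=4), (x=3, y=5), (x=2, y=6), (x=1, y=7), (x=0, y=8)
  Distance 4: (x=2, y=3), (x=3, y=4), (x=4, y=5), (x=3, y=6), (x=1, y=8), (x=0, y=9)
  Distance 5: (x=1, y=3), (x=3, y=3), (x=5, y=5), (x=4, y=6), (x=3, y=7), (x=0, y=10)
  Distance 6: (x=1, y=2), (x=3, y=2), (x=0, y=3), (x=4, y=3), (x=5, y=4), (x=6, y=5), (x=4, y=7), (x=3, y=8)
  Distance 7: (x=1, y=1), (x=3, y=1), (x=0, y=2), (x=4, y=2), (x=5, y=3), (x=7, y=5), (x=6, y=6), (x=5, y=7), (x=4, y=8)
  Distance 8: (x=3, y=0), (x=2, y=1), (x=5, y=2), (x=6, y=3), (x=8, y=5), (x=7, y=6), (x=6, y=7), (x=5, y=8)
  Distance 9: (x=4, y=0), (x=5, y=1), (x=6, y=2), (x=7, y=3), (x=8, y=4), (x=8, y=6), (x=6, y=8)
  Distance 10: (x=6, y=1), (x=7, y=2), (x=8, y=3), (x=8, y=7), (x=6, y=9)
  Distance 11: (x=6, y=0), (x=7, y=1), (x=8, y=2), (x=8, y=8), (x=7, y=9), (x=6, y=10)
  Distance 12: (x=8, y=1), (x=8, y=9), (x=5, y=10), (x=6, y=11)
  Distance 13: (x=4, y=10), (x=8, y=10), (x=7, y=11)
  Distance 14: (x=3, y=10), (x=4, y=11), (x=8, y=11)
  Distance 15: (x=2, y=10), (x=3, y=11)
  Distance 16: (x=2, y=11)
  Distance 17: (x=1, y=11)
Total reachable: 79 (grid has 80 open cells total)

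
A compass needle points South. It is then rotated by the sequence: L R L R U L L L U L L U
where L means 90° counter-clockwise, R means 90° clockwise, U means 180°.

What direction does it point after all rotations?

Start: South
  L (left (90° counter-clockwise)) -> East
  R (right (90° clockwise)) -> South
  L (left (90° counter-clockwise)) -> East
  R (right (90° clockwise)) -> South
  U (U-turn (180°)) -> North
  L (left (90° counter-clockwise)) -> West
  L (left (90° counter-clockwise)) -> South
  L (left (90° counter-clockwise)) -> East
  U (U-turn (180°)) -> West
  L (left (90° counter-clockwise)) -> South
  L (left (90° counter-clockwise)) -> East
  U (U-turn (180°)) -> West
Final: West

Answer: Final heading: West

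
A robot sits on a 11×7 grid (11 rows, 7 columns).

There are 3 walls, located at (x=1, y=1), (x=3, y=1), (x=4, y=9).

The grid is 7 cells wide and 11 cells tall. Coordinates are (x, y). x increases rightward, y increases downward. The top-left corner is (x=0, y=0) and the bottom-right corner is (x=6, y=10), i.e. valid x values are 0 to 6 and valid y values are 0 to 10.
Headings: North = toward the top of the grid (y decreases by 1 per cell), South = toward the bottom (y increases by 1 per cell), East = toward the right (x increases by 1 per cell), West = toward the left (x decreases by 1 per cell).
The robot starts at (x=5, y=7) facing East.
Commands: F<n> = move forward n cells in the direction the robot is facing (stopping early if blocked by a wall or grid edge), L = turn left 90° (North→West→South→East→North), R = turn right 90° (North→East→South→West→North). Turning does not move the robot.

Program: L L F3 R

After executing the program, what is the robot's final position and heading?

Start: (x=5, y=7), facing East
  L: turn left, now facing North
  L: turn left, now facing West
  F3: move forward 3, now at (x=2, y=7)
  R: turn right, now facing North
Final: (x=2, y=7), facing North

Answer: Final position: (x=2, y=7), facing North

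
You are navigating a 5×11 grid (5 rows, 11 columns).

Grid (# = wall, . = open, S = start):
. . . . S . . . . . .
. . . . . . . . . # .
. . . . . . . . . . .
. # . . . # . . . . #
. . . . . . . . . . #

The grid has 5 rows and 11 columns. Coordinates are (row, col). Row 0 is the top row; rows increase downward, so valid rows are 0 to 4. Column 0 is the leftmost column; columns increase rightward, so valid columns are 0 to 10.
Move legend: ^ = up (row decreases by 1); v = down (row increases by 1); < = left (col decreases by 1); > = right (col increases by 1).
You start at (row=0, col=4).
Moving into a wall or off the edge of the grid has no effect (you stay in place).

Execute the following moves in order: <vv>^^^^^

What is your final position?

Start: (row=0, col=4)
  < (left): (row=0, col=4) -> (row=0, col=3)
  v (down): (row=0, col=3) -> (row=1, col=3)
  v (down): (row=1, col=3) -> (row=2, col=3)
  > (right): (row=2, col=3) -> (row=2, col=4)
  ^ (up): (row=2, col=4) -> (row=1, col=4)
  ^ (up): (row=1, col=4) -> (row=0, col=4)
  [×3]^ (up): blocked, stay at (row=0, col=4)
Final: (row=0, col=4)

Answer: Final position: (row=0, col=4)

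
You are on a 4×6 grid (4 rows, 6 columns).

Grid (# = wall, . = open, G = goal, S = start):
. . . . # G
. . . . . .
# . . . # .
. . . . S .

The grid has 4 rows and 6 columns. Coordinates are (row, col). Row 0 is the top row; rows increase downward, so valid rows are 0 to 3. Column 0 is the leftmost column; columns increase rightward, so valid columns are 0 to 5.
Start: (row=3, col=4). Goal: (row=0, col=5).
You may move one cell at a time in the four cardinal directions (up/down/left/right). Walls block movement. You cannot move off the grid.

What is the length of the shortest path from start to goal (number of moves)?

BFS from (row=3, col=4) until reaching (row=0, col=5):
  Distance 0: (row=3, col=4)
  Distance 1: (row=3, col=3), (row=3, col=5)
  Distance 2: (row=2, col=3), (row=2, col=5), (row=3, col=2)
  Distance 3: (row=1, col=3), (row=1, col=5), (row=2, col=2), (row=3, col=1)
  Distance 4: (row=0, col=3), (row=0, col=5), (row=1, col=2), (row=1, col=4), (row=2, col=1), (row=3, col=0)  <- goal reached here
One shortest path (4 moves): (row=3, col=4) -> (row=3, col=5) -> (row=2, col=5) -> (row=1, col=5) -> (row=0, col=5)

Answer: Shortest path length: 4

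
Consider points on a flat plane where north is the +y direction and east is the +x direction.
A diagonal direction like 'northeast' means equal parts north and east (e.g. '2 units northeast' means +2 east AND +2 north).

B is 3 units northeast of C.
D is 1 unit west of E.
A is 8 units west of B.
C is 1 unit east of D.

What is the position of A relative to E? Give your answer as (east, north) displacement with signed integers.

Answer: A is at (east=-5, north=3) relative to E.

Derivation:
Place E at the origin (east=0, north=0).
  D is 1 unit west of E: delta (east=-1, north=+0); D at (east=-1, north=0).
  C is 1 unit east of D: delta (east=+1, north=+0); C at (east=0, north=0).
  B is 3 units northeast of C: delta (east=+3, north=+3); B at (east=3, north=3).
  A is 8 units west of B: delta (east=-8, north=+0); A at (east=-5, north=3).
Therefore A relative to E: (east=-5, north=3).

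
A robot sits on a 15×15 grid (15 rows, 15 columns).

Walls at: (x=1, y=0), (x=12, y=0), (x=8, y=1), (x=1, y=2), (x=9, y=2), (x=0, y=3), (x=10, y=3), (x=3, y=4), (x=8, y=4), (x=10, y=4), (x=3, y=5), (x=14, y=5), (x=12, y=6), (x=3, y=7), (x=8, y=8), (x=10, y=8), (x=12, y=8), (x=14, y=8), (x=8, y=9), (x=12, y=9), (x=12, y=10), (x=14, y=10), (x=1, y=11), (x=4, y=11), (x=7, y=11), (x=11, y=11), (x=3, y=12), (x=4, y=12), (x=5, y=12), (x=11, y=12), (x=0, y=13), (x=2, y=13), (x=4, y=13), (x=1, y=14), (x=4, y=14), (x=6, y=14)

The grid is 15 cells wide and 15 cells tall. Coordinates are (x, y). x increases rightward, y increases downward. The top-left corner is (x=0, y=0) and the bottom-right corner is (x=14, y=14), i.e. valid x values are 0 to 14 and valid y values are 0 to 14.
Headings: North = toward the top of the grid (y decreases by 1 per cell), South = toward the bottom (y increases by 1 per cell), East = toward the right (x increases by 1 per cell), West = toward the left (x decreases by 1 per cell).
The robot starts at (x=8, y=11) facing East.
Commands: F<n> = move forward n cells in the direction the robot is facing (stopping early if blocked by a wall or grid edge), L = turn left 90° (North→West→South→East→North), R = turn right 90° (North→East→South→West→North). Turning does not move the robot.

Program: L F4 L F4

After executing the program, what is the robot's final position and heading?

Answer: Final position: (x=4, y=10), facing West

Derivation:
Start: (x=8, y=11), facing East
  L: turn left, now facing North
  F4: move forward 1/4 (blocked), now at (x=8, y=10)
  L: turn left, now facing West
  F4: move forward 4, now at (x=4, y=10)
Final: (x=4, y=10), facing West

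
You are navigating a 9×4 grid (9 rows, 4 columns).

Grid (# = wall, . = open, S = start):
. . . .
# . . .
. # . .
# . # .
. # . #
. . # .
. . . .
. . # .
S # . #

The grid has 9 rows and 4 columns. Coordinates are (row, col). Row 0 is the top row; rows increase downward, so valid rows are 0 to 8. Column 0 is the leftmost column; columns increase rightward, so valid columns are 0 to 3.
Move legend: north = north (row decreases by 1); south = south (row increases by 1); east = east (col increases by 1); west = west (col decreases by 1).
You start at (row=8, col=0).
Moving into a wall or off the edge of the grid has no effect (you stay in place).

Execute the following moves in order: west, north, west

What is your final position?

Start: (row=8, col=0)
  west (west): blocked, stay at (row=8, col=0)
  north (north): (row=8, col=0) -> (row=7, col=0)
  west (west): blocked, stay at (row=7, col=0)
Final: (row=7, col=0)

Answer: Final position: (row=7, col=0)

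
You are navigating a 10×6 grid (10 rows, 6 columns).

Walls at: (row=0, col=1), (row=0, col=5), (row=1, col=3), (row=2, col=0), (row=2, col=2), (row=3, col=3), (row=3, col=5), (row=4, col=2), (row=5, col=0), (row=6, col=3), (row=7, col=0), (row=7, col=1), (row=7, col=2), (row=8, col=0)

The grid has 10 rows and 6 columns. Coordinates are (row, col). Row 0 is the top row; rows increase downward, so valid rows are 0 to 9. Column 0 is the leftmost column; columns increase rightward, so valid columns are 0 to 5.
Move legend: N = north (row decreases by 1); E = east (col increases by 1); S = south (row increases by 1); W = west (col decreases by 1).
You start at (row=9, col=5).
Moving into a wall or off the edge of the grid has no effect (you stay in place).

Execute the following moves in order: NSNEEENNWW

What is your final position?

Start: (row=9, col=5)
  N (north): (row=9, col=5) -> (row=8, col=5)
  S (south): (row=8, col=5) -> (row=9, col=5)
  N (north): (row=9, col=5) -> (row=8, col=5)
  [×3]E (east): blocked, stay at (row=8, col=5)
  N (north): (row=8, col=5) -> (row=7, col=5)
  N (north): (row=7, col=5) -> (row=6, col=5)
  W (west): (row=6, col=5) -> (row=6, col=4)
  W (west): blocked, stay at (row=6, col=4)
Final: (row=6, col=4)

Answer: Final position: (row=6, col=4)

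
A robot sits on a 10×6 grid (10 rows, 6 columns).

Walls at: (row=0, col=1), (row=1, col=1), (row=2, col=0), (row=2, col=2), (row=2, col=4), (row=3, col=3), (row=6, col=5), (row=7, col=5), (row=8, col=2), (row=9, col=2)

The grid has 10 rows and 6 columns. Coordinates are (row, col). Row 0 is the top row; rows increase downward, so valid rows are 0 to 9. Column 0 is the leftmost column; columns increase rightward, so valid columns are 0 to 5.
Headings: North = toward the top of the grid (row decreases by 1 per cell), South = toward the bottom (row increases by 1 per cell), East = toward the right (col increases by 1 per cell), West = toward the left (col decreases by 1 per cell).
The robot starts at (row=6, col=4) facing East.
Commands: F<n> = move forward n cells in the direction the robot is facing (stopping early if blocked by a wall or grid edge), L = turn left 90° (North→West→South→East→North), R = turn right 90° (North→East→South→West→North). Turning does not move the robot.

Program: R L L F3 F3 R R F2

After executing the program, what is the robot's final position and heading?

Start: (row=6, col=4), facing East
  R: turn right, now facing South
  L: turn left, now facing East
  L: turn left, now facing North
  F3: move forward 3, now at (row=3, col=4)
  F3: move forward 0/3 (blocked), now at (row=3, col=4)
  R: turn right, now facing East
  R: turn right, now facing South
  F2: move forward 2, now at (row=5, col=4)
Final: (row=5, col=4), facing South

Answer: Final position: (row=5, col=4), facing South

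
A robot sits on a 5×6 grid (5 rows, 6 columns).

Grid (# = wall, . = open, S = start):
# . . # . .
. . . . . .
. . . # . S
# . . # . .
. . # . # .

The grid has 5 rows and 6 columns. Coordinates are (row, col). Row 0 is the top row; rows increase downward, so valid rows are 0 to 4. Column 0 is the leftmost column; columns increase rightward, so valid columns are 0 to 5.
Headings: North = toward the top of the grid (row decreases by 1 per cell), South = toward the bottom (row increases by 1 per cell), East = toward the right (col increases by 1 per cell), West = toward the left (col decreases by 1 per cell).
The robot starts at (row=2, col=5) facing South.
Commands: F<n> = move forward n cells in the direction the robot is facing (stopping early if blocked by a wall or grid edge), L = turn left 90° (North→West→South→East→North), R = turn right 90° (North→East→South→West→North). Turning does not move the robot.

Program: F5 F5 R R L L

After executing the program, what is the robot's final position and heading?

Start: (row=2, col=5), facing South
  F5: move forward 2/5 (blocked), now at (row=4, col=5)
  F5: move forward 0/5 (blocked), now at (row=4, col=5)
  R: turn right, now facing West
  R: turn right, now facing North
  L: turn left, now facing West
  L: turn left, now facing South
Final: (row=4, col=5), facing South

Answer: Final position: (row=4, col=5), facing South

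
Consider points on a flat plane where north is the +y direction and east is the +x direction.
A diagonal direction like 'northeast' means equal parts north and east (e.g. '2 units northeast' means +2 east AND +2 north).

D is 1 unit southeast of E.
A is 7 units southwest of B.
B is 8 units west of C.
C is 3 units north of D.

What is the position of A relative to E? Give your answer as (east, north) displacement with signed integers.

Answer: A is at (east=-14, north=-5) relative to E.

Derivation:
Place E at the origin (east=0, north=0).
  D is 1 unit southeast of E: delta (east=+1, north=-1); D at (east=1, north=-1).
  C is 3 units north of D: delta (east=+0, north=+3); C at (east=1, north=2).
  B is 8 units west of C: delta (east=-8, north=+0); B at (east=-7, north=2).
  A is 7 units southwest of B: delta (east=-7, north=-7); A at (east=-14, north=-5).
Therefore A relative to E: (east=-14, north=-5).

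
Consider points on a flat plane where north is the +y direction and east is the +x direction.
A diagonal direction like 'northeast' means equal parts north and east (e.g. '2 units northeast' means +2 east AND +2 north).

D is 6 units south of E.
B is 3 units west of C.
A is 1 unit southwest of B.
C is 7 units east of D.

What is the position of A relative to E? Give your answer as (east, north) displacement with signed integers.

Answer: A is at (east=3, north=-7) relative to E.

Derivation:
Place E at the origin (east=0, north=0).
  D is 6 units south of E: delta (east=+0, north=-6); D at (east=0, north=-6).
  C is 7 units east of D: delta (east=+7, north=+0); C at (east=7, north=-6).
  B is 3 units west of C: delta (east=-3, north=+0); B at (east=4, north=-6).
  A is 1 unit southwest of B: delta (east=-1, north=-1); A at (east=3, north=-7).
Therefore A relative to E: (east=3, north=-7).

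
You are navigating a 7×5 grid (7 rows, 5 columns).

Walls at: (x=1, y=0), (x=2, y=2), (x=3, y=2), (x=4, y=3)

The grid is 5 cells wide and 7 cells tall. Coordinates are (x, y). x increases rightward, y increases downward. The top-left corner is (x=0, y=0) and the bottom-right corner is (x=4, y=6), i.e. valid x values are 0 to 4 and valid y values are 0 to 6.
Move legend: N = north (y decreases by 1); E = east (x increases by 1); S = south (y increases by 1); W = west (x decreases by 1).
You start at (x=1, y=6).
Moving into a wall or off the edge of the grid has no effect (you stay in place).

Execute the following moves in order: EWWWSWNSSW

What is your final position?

Start: (x=1, y=6)
  E (east): (x=1, y=6) -> (x=2, y=6)
  W (west): (x=2, y=6) -> (x=1, y=6)
  W (west): (x=1, y=6) -> (x=0, y=6)
  W (west): blocked, stay at (x=0, y=6)
  S (south): blocked, stay at (x=0, y=6)
  W (west): blocked, stay at (x=0, y=6)
  N (north): (x=0, y=6) -> (x=0, y=5)
  S (south): (x=0, y=5) -> (x=0, y=6)
  S (south): blocked, stay at (x=0, y=6)
  W (west): blocked, stay at (x=0, y=6)
Final: (x=0, y=6)

Answer: Final position: (x=0, y=6)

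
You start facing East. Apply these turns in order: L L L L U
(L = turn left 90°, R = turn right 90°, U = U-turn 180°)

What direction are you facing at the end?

Answer: Final heading: West

Derivation:
Start: East
  L (left (90° counter-clockwise)) -> North
  L (left (90° counter-clockwise)) -> West
  L (left (90° counter-clockwise)) -> South
  L (left (90° counter-clockwise)) -> East
  U (U-turn (180°)) -> West
Final: West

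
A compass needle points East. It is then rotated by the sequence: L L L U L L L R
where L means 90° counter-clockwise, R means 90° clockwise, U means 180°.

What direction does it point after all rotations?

Start: East
  L (left (90° counter-clockwise)) -> North
  L (left (90° counter-clockwise)) -> West
  L (left (90° counter-clockwise)) -> South
  U (U-turn (180°)) -> North
  L (left (90° counter-clockwise)) -> West
  L (left (90° counter-clockwise)) -> South
  L (left (90° counter-clockwise)) -> East
  R (right (90° clockwise)) -> South
Final: South

Answer: Final heading: South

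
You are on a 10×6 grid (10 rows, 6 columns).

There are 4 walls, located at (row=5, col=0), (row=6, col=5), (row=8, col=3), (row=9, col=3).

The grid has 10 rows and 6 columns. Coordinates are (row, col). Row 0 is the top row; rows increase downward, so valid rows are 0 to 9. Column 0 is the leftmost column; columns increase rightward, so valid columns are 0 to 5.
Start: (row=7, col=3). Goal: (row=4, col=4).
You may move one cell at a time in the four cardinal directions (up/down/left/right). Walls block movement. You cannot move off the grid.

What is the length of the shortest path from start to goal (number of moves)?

Answer: Shortest path length: 4

Derivation:
BFS from (row=7, col=3) until reaching (row=4, col=4):
  Distance 0: (row=7, col=3)
  Distance 1: (row=6, col=3), (row=7, col=2), (row=7, col=4)
  Distance 2: (row=5, col=3), (row=6, col=2), (row=6, col=4), (row=7, col=1), (row=7, col=5), (row=8, col=2), (row=8, col=4)
  Distance 3: (row=4, col=3), (row=5, col=2), (row=5, col=4), (row=6, col=1), (row=7, col=0), (row=8, col=1), (row=8, col=5), (row=9, col=2), (row=9, col=4)
  Distance 4: (row=3, col=3), (row=4, col=2), (row=4, col=4), (row=5, col=1), (row=5, col=5), (row=6, col=0), (row=8, col=0), (row=9, col=1), (row=9, col=5)  <- goal reached here
One shortest path (4 moves): (row=7, col=3) -> (row=7, col=4) -> (row=6, col=4) -> (row=5, col=4) -> (row=4, col=4)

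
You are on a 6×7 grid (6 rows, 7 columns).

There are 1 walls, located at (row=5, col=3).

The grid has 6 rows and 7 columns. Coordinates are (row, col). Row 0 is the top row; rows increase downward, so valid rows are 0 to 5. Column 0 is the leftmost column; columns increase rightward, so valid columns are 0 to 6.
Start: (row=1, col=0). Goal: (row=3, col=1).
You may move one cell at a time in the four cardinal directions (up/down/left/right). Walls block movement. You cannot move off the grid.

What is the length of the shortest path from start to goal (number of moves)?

Answer: Shortest path length: 3

Derivation:
BFS from (row=1, col=0) until reaching (row=3, col=1):
  Distance 0: (row=1, col=0)
  Distance 1: (row=0, col=0), (row=1, col=1), (row=2, col=0)
  Distance 2: (row=0, col=1), (row=1, col=2), (row=2, col=1), (row=3, col=0)
  Distance 3: (row=0, col=2), (row=1, col=3), (row=2, col=2), (row=3, col=1), (row=4, col=0)  <- goal reached here
One shortest path (3 moves): (row=1, col=0) -> (row=1, col=1) -> (row=2, col=1) -> (row=3, col=1)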